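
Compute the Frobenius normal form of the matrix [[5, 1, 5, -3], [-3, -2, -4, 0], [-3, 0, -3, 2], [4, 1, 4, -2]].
The invariant factors of A (the non-unit diagonal entries of the Smith normal form of xI - A over ℚ[x]) are (x^2 + x + 1)^2, each dividing the next. The characteristic polynomial is their product, (x^2 + x + 1)^2.

The rational canonical form is the block-diagonal matrix of companion matrices C(f_i):
R = [[0, 0, 0, -1], [1, 0, 0, -2], [0, 1, 0, -3], [0, 0, 1, -2]].

Note the characteristic polynomial does not split into linear factors over ℚ, so A has no Jordan form over ℚ; the rational canonical form exists over any field.

R = [[0, 0, 0, -1], [1, 0, 0, -2], [0, 1, 0, -3], [0, 0, 1, -2]]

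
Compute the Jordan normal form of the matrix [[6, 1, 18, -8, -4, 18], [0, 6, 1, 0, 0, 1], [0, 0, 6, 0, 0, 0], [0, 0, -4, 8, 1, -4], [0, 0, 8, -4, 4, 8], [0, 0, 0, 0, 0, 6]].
J = [[6, 1, 0, 0, 0, 0], [0, 6, 1, 0, 0, 0], [0, 0, 6, 0, 0, 0], [0, 0, 0, 6, 1, 0], [0, 0, 0, 0, 6, 0], [0, 0, 0, 0, 0, 6]]

The characteristic polynomial is det(xI - A) = (x - 6)^6, so the eigenvalues are 6 (algebraic multiplicity 6).

For λ = 6: rank(A - 6I) = 3, rank((A - 6I)^2) = 1, rank((A - 6I)^3) = 0. The eigenspace has dimension 6 - 3 = 3, so there are 3 Jordan blocks; the rank sequence gives block sizes [3, 2, 1].

Assembling the blocks gives the Jordan form J above.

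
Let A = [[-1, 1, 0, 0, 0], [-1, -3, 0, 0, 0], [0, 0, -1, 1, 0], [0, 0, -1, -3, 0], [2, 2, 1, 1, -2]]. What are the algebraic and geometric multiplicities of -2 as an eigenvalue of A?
The characteristic polynomial is (x + 2)^5, so the factor x + 2 appears with exponent 5: the algebraic multiplicity is 5.

rank(A + 2I) = 2, so the eigenspace has dimension 5 - 2 = 3: the geometric multiplicity is 3.

Since 3 < 5, A is not diagonalizable.

algebraic multiplicity 5, geometric multiplicity 3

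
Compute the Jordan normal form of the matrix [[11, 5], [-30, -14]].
J = [[-4, 0], [0, 1]]

The characteristic polynomial is det(xI - A) = (x - 1)(x + 4), so the eigenvalues are -4 (algebraic multiplicity 1), 1 (algebraic multiplicity 1).

For λ = -4: algebraic multiplicity 1 gives one 1×1 block.

For λ = 1: algebraic multiplicity 1 gives one 1×1 block.

Assembling the blocks gives the Jordan form J above.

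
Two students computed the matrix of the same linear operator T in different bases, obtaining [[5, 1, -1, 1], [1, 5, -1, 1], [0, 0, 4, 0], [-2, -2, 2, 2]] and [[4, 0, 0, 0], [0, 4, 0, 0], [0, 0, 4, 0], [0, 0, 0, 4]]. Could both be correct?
No.

Both have characteristic polynomial (x - 4)^4, but the minimal polynomial of A is (x - 4)^2 while the minimal polynomial of B is x - 4. The minimal polynomial is a similarity invariant, so A and B are not similar.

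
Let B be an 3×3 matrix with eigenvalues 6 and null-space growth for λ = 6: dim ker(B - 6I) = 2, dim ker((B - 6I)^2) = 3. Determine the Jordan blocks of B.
λ = 6: successive nullity increments [2, 1] count blocks of size ≥ k; block sizes are [2, 1].

Jordan blocks: (6, 2), (6, 1)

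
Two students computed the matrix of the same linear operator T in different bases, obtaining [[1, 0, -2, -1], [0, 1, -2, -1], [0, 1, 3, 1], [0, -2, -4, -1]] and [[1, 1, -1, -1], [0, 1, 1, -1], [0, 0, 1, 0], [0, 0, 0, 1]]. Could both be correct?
Yes.

Two matrices over a field are similar if and only if they have the same invariant factors.

Both A and B have characteristic polynomial (x - 1)^4 and minimal polynomial (x - 1)^3. Computing further, both have invariant factors x - 1, (x - 1)^3. Hence A and B are similar.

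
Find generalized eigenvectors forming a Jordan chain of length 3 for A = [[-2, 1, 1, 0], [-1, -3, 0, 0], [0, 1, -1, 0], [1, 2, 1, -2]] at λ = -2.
v_1 = [[1, -1, 2, 3]]^T, v_2 = [[1, 0, 1, 1]]^T, v_3 = [[1, -1, 1, 2]]^T

We seek v_1 ∈ ker((A + 2I)^3) \ ker((A + 2I)^2), then set v_{i+1} = (A + 2I) v_i.

One such chain is v_1 = [[1, -1, 2, 3]]^T, v_2 = [[1, 0, 1, 1]]^T, v_3 = [[1, -1, 1, 2]]^T. Check: (A + 2I) v_3 = [[0, 0, 0, 0]]^T = 0.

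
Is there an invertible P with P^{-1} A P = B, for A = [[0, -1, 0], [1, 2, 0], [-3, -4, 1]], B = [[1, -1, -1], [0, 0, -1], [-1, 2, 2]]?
Two matrices over a field are similar if and only if they have the same invariant factors.

Both A and B have characteristic polynomial (x - 1)^3 and minimal polynomial (x - 1)^3. Computing further, both have invariant factors (x - 1)^3. Hence A and B are similar.

Yes.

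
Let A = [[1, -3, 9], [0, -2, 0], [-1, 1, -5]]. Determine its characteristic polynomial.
xI - A = [[x - 1, 3, -9], [0, x + 2, 0], [1, -1, x + 5]].

Expanding det(xI - A) along the first row:
det(xI - A) = + (x - 1)·det([[x + 2, 0], [-1, x + 5]]) - (3)·det([[0, 0], [1, x + 5]]) + (-9)·det([[0, x + 2], [1, -1]]).

Evaluating gives χ_A(x) = x^3 + 6x^2 + 12x + 8 = (x + 2)^3.

χ_A(x) = (x + 2)^3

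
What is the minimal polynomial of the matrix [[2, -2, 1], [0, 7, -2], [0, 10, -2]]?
m_A(x) = (x - 3)(x - 2)^2

The characteristic polynomial factors as (x - 3)(x - 2)^2. The minimal polynomial is ∏(x - λ)^{k_λ} where k_λ is the size of the largest Jordan block at λ.

For λ = 2: rank(A - 2I) = 2, and the largest Jordan block has size 2 (the smallest k with rank((A - 2I)^k) = rank((A - 2I)^(k+1))).
For λ = 3: rank(A - 3I) = 2, and the largest Jordan block has size 1 (the smallest k with rank((A - 3I)^k) = rank((A - 3I)^(k+1))).

So m_A(x) = (x - 3)(x - 2)^2.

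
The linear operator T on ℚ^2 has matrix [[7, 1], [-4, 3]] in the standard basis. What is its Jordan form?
J = [[5, 1], [0, 5]]

The characteristic polynomial is det(xI - A) = (x - 5)^2, so the eigenvalues are 5 (algebraic multiplicity 2).

For λ = 5: rank(A - 5I) = 1, rank((A - 5I)^2) = 0. The eigenspace has dimension 2 - 1 = 1, so there is 1 Jordan block; the rank sequence gives block sizes [2].

Assembling the blocks gives the Jordan form J above.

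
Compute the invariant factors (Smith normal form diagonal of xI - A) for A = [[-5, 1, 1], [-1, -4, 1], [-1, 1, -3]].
The Jordan structure of A has elementary divisors (x + 4)^3. Arranging the block sizes at each eigenvalue in decreasing order and taking row products gives the invariant factors.

Invariant factors (smallest first, each dividing the next): (x + 4)^3.

Check: the last factor (x + 4)^3 is the minimal polynomial, and the product (x + 4)^3 is the characteristic polynomial.

(x + 4)^3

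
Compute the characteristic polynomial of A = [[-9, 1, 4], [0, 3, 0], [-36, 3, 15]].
xI - A = [[x + 9, -1, -4], [0, x - 3, 0], [36, -3, x - 15]].

Expanding det(xI - A) along the first row:
det(xI - A) = + (x + 9)·det([[x - 3, 0], [-3, x - 15]]) - (-1)·det([[0, 0], [36, x - 15]]) + (-4)·det([[0, x - 3], [36, -3]]).

Evaluating gives χ_A(x) = x^3 - 9x^2 + 27x - 27 = (x - 3)^3.

χ_A(x) = (x - 3)^3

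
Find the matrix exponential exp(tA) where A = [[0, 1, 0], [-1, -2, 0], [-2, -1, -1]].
e^{tA} = [[(t + 1)*e^{-t}, t*e^{-t}, 0], [-t*e^{-t}, (1 - t)*e^{-t}, 0], [t*(-t - 4)*e^{-t}/2, t*(-t - 2)*e^{-t}/2, e^{-t}]]

A has Jordan form J = [[-1, 1, 0], [0, -1, 1], [0, 0, -1]] with A = PJP^{-1}, so e^{tA} = P e^{tJ} P^{-1}.

For a Jordan block J_k(λ), e^{tJ_k(λ)} = e^{λt} · (I + tN + t^2 N^2/2! + ... + t^{k-1} N^{k-1}/(k-1)!) where N is the nilpotent superdiagonal part.

Assembling the blocks and conjugating back gives the entries of e^{tA} as shown above.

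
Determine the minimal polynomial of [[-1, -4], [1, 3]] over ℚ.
The characteristic polynomial factors as (x - 1)^2. The minimal polynomial is ∏(x - λ)^{k_λ} where k_λ is the size of the largest Jordan block at λ.

For λ = 1: rank(A - I) = 1, and the largest Jordan block has size 2 (the smallest k with rank((A - I)^k) = rank((A - I)^(k+1))).

So m_A(x) = (x - 1)^2.

m_A(x) = (x - 1)^2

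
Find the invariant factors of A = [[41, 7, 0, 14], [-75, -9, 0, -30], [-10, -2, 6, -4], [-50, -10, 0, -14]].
x - 6, x - 6, (x - 6)^2

The Jordan structure of A has elementary divisors (x - 6)^2, (x - 6), (x - 6). Arranging the block sizes at each eigenvalue in decreasing order and taking row products gives the invariant factors.

Invariant factors (smallest first, each dividing the next): x - 6, x - 6, (x - 6)^2.

Check: the last factor (x - 6)^2 is the minimal polynomial, and the product (x - 6)^4 is the characteristic polynomial.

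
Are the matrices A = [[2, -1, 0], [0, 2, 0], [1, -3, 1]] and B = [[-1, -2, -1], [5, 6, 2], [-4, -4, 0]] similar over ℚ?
Two matrices over a field are similar if and only if they have the same invariant factors.

Both A and B have characteristic polynomial (x - 2)^2(x - 1) and minimal polynomial (x - 2)^2(x - 1). Computing further, both have invariant factors (x - 2)^2(x - 1). Hence A and B are similar.

Yes.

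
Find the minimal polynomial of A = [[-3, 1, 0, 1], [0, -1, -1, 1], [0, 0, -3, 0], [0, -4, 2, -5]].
m_A(x) = (x + 3)^3

The characteristic polynomial factors as (x + 3)^4. The minimal polynomial is ∏(x - λ)^{k_λ} where k_λ is the size of the largest Jordan block at λ.

For λ = -3: rank(A + 3I) = 2, and the largest Jordan block has size 3 (the smallest k with rank((A + 3I)^k) = rank((A + 3I)^(k+1))).

So m_A(x) = (x + 3)^3.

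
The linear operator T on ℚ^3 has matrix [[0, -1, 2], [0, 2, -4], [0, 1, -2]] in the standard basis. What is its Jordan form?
J = [[0, 1, 0], [0, 0, 0], [0, 0, 0]]

The characteristic polynomial is det(xI - A) = x^3, so the eigenvalues are 0 (algebraic multiplicity 3).

For λ = 0: rank(A) = 1, rank(A^2) = 0. The eigenspace has dimension 3 - 1 = 2, so there are 2 Jordan blocks; the rank sequence gives block sizes [2, 1].

Assembling the blocks gives the Jordan form J above.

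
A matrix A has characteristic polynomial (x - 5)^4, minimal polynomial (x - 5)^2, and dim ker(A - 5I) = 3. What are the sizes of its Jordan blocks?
λ = 5: algebraic multiplicity 4 (exponent in χ_A), largest block size 2 (exponent in m_A), 3 blocks (geometric multiplicity). These force block sizes [2, 1, 1].

Jordan blocks: (5, 2), (5, 1), (5, 1)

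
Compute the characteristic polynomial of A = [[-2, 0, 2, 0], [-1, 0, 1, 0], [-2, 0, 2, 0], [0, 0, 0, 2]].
χ_A(x) = x^3(x - 2)

xI - A = [[x + 2, 0, -2, 0], [1, x, -1, 0], [2, 0, x - 2, 0], [0, 0, 0, x - 2]].

Expanding det(xI - A) along the first row:
det(xI - A) = + (x + 2)·det([[x, -1, 0], [0, x - 2, 0], [0, 0, x - 2]]) - (0)·det([[1, -1, 0], [2, x - 2, 0], [0, 0, x - 2]]) + (-2)·det([[1, x, 0], [2, 0, 0], [0, 0, x - 2]]) - (0)·det([[1, x, -1], [2, 0, x - 2], [0, 0, 0]]).

Evaluating gives χ_A(x) = x^4 - 2x^3 = x^3(x - 2).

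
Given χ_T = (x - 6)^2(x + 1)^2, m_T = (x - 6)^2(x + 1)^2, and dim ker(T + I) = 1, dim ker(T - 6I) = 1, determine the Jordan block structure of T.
λ = -1: algebraic multiplicity 2 (exponent in χ_T), largest block size 2 (exponent in m_T), 1 block (geometric multiplicity). This forces block sizes [2].
λ = 6: algebraic multiplicity 2 (exponent in χ_T), largest block size 2 (exponent in m_T), 1 block (geometric multiplicity). This forces block sizes [2].

Jordan blocks: (-1, 2), (6, 2)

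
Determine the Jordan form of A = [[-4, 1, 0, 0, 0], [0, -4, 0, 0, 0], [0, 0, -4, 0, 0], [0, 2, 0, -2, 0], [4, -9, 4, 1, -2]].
J = [[-4, 1, 0, 0, 0], [0, -4, 0, 0, 0], [0, 0, -4, 0, 0], [0, 0, 0, -2, 1], [0, 0, 0, 0, -2]]

The characteristic polynomial is det(xI - A) = (x + 2)^2(x + 4)^3, so the eigenvalues are -4 (algebraic multiplicity 3), -2 (algebraic multiplicity 2).

For λ = -4: rank(A + 4I) = 3, rank((A + 4I)^2) = 2. The eigenspace has dimension 5 - 3 = 2, so there are 2 Jordan blocks; the rank sequence gives block sizes [2, 1].

For λ = -2: rank(A + 2I) = 4, rank((A + 2I)^2) = 3. The eigenspace has dimension 5 - 4 = 1, so there is 1 Jordan block; the rank sequence gives block sizes [2].

Assembling the blocks gives the Jordan form J above.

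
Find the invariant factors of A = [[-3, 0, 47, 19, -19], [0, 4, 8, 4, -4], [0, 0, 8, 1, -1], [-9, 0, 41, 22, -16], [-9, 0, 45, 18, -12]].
The Jordan structure of A has elementary divisors (x + 3), (x - 4), (x - 6)^2, (x - 6). Arranging the block sizes at each eigenvalue in decreasing order and taking row products gives the invariant factors.

Invariant factors (smallest first, each dividing the next): x - 6, (x - 6)^2(x - 4)(x + 3).

Check: the last factor (x - 6)^2(x - 4)(x + 3) is the minimal polynomial, and the product (x - 6)^3(x - 4)(x + 3) is the characteristic polynomial.

x - 6, (x - 6)^2(x - 4)(x + 3)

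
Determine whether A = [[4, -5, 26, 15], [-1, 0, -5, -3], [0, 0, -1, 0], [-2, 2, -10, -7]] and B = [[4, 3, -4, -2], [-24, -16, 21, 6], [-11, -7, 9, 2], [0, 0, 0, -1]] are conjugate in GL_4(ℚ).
Two matrices over a field are similar if and only if they have the same invariant factors.

Both A and B have characteristic polynomial (x + 1)^4 and minimal polynomial (x + 1)^3. Computing further, both have invariant factors x + 1, (x + 1)^3. Hence A and B are similar.

Yes.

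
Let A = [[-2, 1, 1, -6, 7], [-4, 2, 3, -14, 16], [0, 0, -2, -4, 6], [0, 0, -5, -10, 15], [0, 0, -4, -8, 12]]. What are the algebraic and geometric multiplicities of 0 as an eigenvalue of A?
The characteristic polynomial is x^5, so the factor x appears with exponent 5: the algebraic multiplicity is 5.

rank(A) = 3, so the eigenspace has dimension 5 - 3 = 2: the geometric multiplicity is 2.

Since 2 < 5, A is not diagonalizable.

algebraic multiplicity 5, geometric multiplicity 2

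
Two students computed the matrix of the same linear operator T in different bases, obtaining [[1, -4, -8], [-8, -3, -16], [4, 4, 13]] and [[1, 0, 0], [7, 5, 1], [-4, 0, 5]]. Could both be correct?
Both have characteristic polynomial (x - 5)^2(x - 1), but the minimal polynomial of A is (x - 5)(x - 1) while the minimal polynomial of B is (x - 5)^2(x - 1). The minimal polynomial is a similarity invariant, so A and B are not similar.

No.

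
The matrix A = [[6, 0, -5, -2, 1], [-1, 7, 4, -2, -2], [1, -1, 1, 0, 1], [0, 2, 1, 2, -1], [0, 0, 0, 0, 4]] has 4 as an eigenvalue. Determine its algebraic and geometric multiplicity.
The characteristic polynomial is (x - 4)^5, so the factor x - 4 appears with exponent 5: the algebraic multiplicity is 5.

rank(A - 4I) = 2, so the eigenspace has dimension 5 - 2 = 3: the geometric multiplicity is 3.

Since 3 < 5, A is not diagonalizable.

algebraic multiplicity 5, geometric multiplicity 3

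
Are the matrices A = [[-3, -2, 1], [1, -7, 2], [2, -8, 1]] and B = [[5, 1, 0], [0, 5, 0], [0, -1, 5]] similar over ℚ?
trace(A) = -9 but trace(B) = 15. The trace is a similarity invariant, so A and B are not similar.

No.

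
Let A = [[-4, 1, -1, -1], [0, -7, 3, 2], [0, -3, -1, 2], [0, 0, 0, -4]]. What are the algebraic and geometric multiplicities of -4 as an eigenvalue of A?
The characteristic polynomial is (x + 4)^4, so the factor x + 4 appears with exponent 4: the algebraic multiplicity is 4.

rank(A + 4I) = 2, so the eigenspace has dimension 4 - 2 = 2: the geometric multiplicity is 2.

Since 2 < 4, A is not diagonalizable.

algebraic multiplicity 4, geometric multiplicity 2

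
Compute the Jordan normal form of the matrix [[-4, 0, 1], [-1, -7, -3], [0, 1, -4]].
J = [[-5, 1, 0], [0, -5, 1], [0, 0, -5]]

The characteristic polynomial is det(xI - A) = (x + 5)^3, so the eigenvalues are -5 (algebraic multiplicity 3).

For λ = -5: rank(A + 5I) = 2, rank((A + 5I)^2) = 1, rank((A + 5I)^3) = 0. The eigenspace has dimension 3 - 2 = 1, so there is 1 Jordan block; the rank sequence gives block sizes [3].

Assembling the blocks gives the Jordan form J above.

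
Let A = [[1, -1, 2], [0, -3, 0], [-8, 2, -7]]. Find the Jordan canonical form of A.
J = [[-3, 1, 0], [0, -3, 0], [0, 0, -3]]

The characteristic polynomial is det(xI - A) = (x + 3)^3, so the eigenvalues are -3 (algebraic multiplicity 3).

For λ = -3: rank(A + 3I) = 1, rank((A + 3I)^2) = 0. The eigenspace has dimension 3 - 1 = 2, so there are 2 Jordan blocks; the rank sequence gives block sizes [2, 1].

Assembling the blocks gives the Jordan form J above.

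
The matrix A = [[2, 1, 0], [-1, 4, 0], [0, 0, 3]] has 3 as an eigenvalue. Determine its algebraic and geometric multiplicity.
The characteristic polynomial is (x - 3)^3, so the factor x - 3 appears with exponent 3: the algebraic multiplicity is 3.

rank(A - 3I) = 1, so the eigenspace has dimension 3 - 1 = 2: the geometric multiplicity is 2.

Since 2 < 3, A is not diagonalizable.

algebraic multiplicity 3, geometric multiplicity 2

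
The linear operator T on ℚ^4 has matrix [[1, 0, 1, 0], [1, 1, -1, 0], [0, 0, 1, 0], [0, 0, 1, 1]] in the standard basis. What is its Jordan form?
The characteristic polynomial is det(xI - A) = (x - 1)^4, so the eigenvalues are 1 (algebraic multiplicity 4).

For λ = 1: rank(A - I) = 2, rank((A - I)^2) = 1, rank((A - I)^3) = 0. The eigenspace has dimension 4 - 2 = 2, so there are 2 Jordan blocks; the rank sequence gives block sizes [3, 1].

Assembling the blocks gives the Jordan form J above.

J = [[1, 1, 0, 0], [0, 1, 1, 0], [0, 0, 1, 0], [0, 0, 0, 1]]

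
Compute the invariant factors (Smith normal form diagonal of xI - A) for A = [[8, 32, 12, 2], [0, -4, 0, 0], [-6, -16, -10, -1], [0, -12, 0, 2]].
The Jordan structure of A has elementary divisors (x + 4), (x + 4), (x - 2)^2. Arranging the block sizes at each eigenvalue in decreasing order and taking row products gives the invariant factors.

Invariant factors (smallest first, each dividing the next): x + 4, (x - 2)^2(x + 4).

Check: the last factor (x - 2)^2(x + 4) is the minimal polynomial, and the product (x - 2)^2(x + 4)^2 is the characteristic polynomial.

x + 4, (x - 2)^2(x + 4)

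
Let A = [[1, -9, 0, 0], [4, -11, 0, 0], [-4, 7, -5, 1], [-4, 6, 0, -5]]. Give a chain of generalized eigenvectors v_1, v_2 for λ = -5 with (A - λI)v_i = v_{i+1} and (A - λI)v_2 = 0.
We seek v_1 ∈ ker((A + 5I)^2) \ ker(A + 5I), then set v_{i+1} = (A + 5I) v_i.

One such chain is v_1 = [[2, 1, -2, -1]]^T, v_2 = [[3, 2, -2, -2]]^T. Check: (A + 5I) v_2 = [[0, 0, 0, 0]]^T = 0.

v_1 = [[2, 1, -2, -1]]^T, v_2 = [[3, 2, -2, -2]]^T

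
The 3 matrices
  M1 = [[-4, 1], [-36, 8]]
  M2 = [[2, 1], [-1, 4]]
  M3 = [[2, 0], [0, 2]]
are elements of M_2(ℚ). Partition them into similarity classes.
Characteristic polynomials: χ_{M1} = (x - 2)^2, χ_{M2} = (x - 3)^2, χ_{M3} = (x - 2)^2.

{M1}: invariant factors (x - 2)^2.

{M2}: invariant factors (x - 3)^2.

{M3}: invariant factors x - 2, x - 2.

Matrices are similar if and only if their invariant-factor lists agree; the partition into similarity classes is {M1}, {M2}, {M3}.

3 classes: {M1}, {M2}, {M3}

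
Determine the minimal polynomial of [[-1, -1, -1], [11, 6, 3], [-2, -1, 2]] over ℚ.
m_A(x) = (x - 3)(x - 2)^2

The characteristic polynomial factors as (x - 3)(x - 2)^2. The minimal polynomial is ∏(x - λ)^{k_λ} where k_λ is the size of the largest Jordan block at λ.

For λ = 2: rank(A - 2I) = 2, and the largest Jordan block has size 2 (the smallest k with rank((A - 2I)^k) = rank((A - 2I)^(k+1))).
For λ = 3: rank(A - 3I) = 2, and the largest Jordan block has size 1 (the smallest k with rank((A - 3I)^k) = rank((A - 3I)^(k+1))).

So m_A(x) = (x - 3)(x - 2)^2.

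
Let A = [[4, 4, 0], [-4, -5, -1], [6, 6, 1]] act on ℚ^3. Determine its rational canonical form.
R = [[0, 0, -4], [1, 0, -1], [0, 1, 0]]

The invariant factors of A (the non-unit diagonal entries of the Smith normal form of xI - A over ℚ[x]) are x^3 + x + 4, each dividing the next. The characteristic polynomial is their product, x^3 + x + 4.

The rational canonical form is the block-diagonal matrix of companion matrices C(f_i):
R = [[0, 0, -4], [1, 0, -1], [0, 1, 0]].

Note the characteristic polynomial does not split into linear factors over ℚ, so A has no Jordan form over ℚ; the rational canonical form exists over any field.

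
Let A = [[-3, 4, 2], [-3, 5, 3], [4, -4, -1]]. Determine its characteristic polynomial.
χ_A(x) = (x - 1)^2(x + 1)

xI - A = [[x + 3, -4, -2], [3, x - 5, -3], [-4, 4, x + 1]].

Expanding det(xI - A) along the first row:
det(xI - A) = + (x + 3)·det([[x - 5, -3], [4, x + 1]]) - (-4)·det([[3, -3], [-4, x + 1]]) + (-2)·det([[3, x - 5], [-4, 4]]).

Evaluating gives χ_A(x) = x^3 - x^2 - x + 1 = (x - 1)^2(x + 1).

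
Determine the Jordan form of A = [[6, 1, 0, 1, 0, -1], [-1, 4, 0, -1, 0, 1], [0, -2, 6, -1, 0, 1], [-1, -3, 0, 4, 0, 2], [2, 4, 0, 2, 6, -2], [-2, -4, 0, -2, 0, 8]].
J = [[5, 0, 0, 0, 0, 0], [0, 5, 0, 0, 0, 0], [0, 0, 6, 1, 0, 0], [0, 0, 0, 6, 0, 0], [0, 0, 0, 0, 6, 0], [0, 0, 0, 0, 0, 6]]

The characteristic polynomial is det(xI - A) = (x - 6)^4(x - 5)^2, so the eigenvalues are 5 (algebraic multiplicity 2), 6 (algebraic multiplicity 4).

For λ = 5: rank(A - 5I) = 4. The eigenspace has dimension 6 - 4 = 2, so there are 2 Jordan blocks; the rank sequence gives block sizes [1, 1].

For λ = 6: rank(A - 6I) = 3, rank((A - 6I)^2) = 2. The eigenspace has dimension 6 - 3 = 3, so there are 3 Jordan blocks; the rank sequence gives block sizes [2, 1, 1].

Assembling the blocks gives the Jordan form J above.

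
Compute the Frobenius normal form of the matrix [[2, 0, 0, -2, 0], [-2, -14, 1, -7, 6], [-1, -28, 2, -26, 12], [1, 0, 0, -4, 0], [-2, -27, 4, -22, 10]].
R = [[0, 6, 0, 0, 0], [1, -2, 0, 0, 0], [0, 0, 0, 0, 0], [0, 0, 1, 0, 6], [0, 0, 0, 1, -2]]

The invariant factors of A (the non-unit diagonal entries of the Smith normal form of xI - A over ℚ[x]) are x^2 + 2x - 6, x(x^2 + 2x - 6), each dividing the next. The characteristic polynomial is their product, x(x^2 + 2x - 6)^2.

The rational canonical form is the block-diagonal matrix of companion matrices C(f_i):
R = [[0, 6, 0, 0, 0], [1, -2, 0, 0, 0], [0, 0, 0, 0, 0], [0, 0, 1, 0, 6], [0, 0, 0, 1, -2]].

Note the characteristic polynomial does not split into linear factors over ℚ, so A has no Jordan form over ℚ; the rational canonical form exists over any field.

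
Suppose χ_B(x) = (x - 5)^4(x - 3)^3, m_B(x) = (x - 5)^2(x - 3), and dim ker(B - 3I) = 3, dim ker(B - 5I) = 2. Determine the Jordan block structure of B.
Jordan blocks: (3, 1), (3, 1), (3, 1), (5, 2), (5, 2)

λ = 3: algebraic multiplicity 3 (exponent in χ_B), largest block size 1 (exponent in m_B), 3 blocks (geometric multiplicity). These force block sizes [1, 1, 1].
λ = 5: algebraic multiplicity 4 (exponent in χ_B), largest block size 2 (exponent in m_B), 2 blocks (geometric multiplicity). These force block sizes [2, 2].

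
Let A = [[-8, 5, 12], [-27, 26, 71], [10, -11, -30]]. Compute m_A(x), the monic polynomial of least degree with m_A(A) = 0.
The characteristic polynomial factors as (x + 4)^3. The minimal polynomial is ∏(x - λ)^{k_λ} where k_λ is the size of the largest Jordan block at λ.

For λ = -4: rank(A + 4I) = 2, and the largest Jordan block has size 3 (the smallest k with rank((A + 4I)^k) = rank((A + 4I)^(k+1))).

So m_A(x) = (x + 4)^3.

m_A(x) = (x + 4)^3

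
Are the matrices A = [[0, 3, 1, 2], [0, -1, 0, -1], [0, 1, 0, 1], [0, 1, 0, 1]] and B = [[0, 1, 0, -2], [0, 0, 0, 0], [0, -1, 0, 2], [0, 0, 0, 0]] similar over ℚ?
No.

Both have characteristic polynomial x^4 and minimal polynomial x^2. But rank(A) = 2 for A while rank(B) = 1 for B, so the number of Jordan blocks at λ = 0 differs. A and B are not similar.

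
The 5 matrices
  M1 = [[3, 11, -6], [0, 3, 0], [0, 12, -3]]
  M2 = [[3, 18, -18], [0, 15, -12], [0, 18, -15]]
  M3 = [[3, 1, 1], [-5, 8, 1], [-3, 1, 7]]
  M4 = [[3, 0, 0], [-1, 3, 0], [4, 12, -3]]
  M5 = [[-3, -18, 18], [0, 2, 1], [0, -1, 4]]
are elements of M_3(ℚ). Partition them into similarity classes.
3 classes: {M1, M4, M5}, {M2}, {M3}

Characteristic polynomials: χ_{M1} = (x - 3)^2(x + 3), χ_{M2} = (x - 3)^2(x + 3), χ_{M3} = (x - 6)^3, χ_{M4} = (x - 3)^2(x + 3), χ_{M5} = (x - 3)^2(x + 3).

{M1, M4, M5}: invariant factors (x - 3)^2(x + 3).

{M2}: invariant factors x - 3, (x - 3)(x + 3).

{M3}: invariant factors (x - 6)^3.

Matrices are similar if and only if their invariant-factor lists agree; the partition into similarity classes is {M1, M4, M5}, {M2}, {M3}.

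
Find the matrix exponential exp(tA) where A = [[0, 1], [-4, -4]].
e^{tA} = [[(2*t + 1)*e^{-2*t}, t*e^{-2*t}], [-4*t*e^{-2*t}, (1 - 2*t)*e^{-2*t}]]

A has Jordan form J = [[-2, 1], [0, -2]] with A = PJP^{-1}, so e^{tA} = P e^{tJ} P^{-1}.

For a Jordan block J_k(λ), e^{tJ_k(λ)} = e^{λt} · (I + tN + t^2 N^2/2! + ... + t^{k-1} N^{k-1}/(k-1)!) where N is the nilpotent superdiagonal part.

Assembling the blocks and conjugating back gives the entries of e^{tA} as shown above.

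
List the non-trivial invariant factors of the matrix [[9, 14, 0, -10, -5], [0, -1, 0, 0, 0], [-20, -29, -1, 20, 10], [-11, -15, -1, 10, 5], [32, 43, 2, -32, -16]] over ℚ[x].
x + 1, x(x - 4)(x + 1)^2

The Jordan structure of A has elementary divisors (x + 1)^2, (x + 1), x, (x - 4). Arranging the block sizes at each eigenvalue in decreasing order and taking row products gives the invariant factors.

Invariant factors (smallest first, each dividing the next): x + 1, x(x - 4)(x + 1)^2.

Check: the last factor x(x - 4)(x + 1)^2 is the minimal polynomial, and the product x(x - 4)(x + 1)^3 is the characteristic polynomial.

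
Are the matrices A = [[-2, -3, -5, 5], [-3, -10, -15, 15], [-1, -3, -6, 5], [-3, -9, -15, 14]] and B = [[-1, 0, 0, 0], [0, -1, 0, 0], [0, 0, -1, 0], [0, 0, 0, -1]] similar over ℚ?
No.

Both have characteristic polynomial (x + 1)^4, but the minimal polynomial of A is (x + 1)^2 while the minimal polynomial of B is x + 1. The minimal polynomial is a similarity invariant, so A and B are not similar.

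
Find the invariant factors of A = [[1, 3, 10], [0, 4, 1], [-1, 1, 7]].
(x - 4)^3

The Jordan structure of A has elementary divisors (x - 4)^3. Arranging the block sizes at each eigenvalue in decreasing order and taking row products gives the invariant factors.

Invariant factors (smallest first, each dividing the next): (x - 4)^3.

Check: the last factor (x - 4)^3 is the minimal polynomial, and the product (x - 4)^3 is the characteristic polynomial.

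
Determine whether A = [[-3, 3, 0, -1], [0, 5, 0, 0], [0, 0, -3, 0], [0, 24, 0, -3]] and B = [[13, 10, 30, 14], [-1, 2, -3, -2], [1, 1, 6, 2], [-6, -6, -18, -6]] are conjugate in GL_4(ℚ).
trace(A) = -4 but trace(B) = 15. The trace is a similarity invariant, so A and B are not similar.

No.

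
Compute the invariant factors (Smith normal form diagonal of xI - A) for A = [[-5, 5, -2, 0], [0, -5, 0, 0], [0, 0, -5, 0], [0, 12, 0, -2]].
The Jordan structure of A has elementary divisors (x + 5)^2, (x + 5), (x + 2). Arranging the block sizes at each eigenvalue in decreasing order and taking row products gives the invariant factors.

Invariant factors (smallest first, each dividing the next): x + 5, (x + 2)(x + 5)^2.

Check: the last factor (x + 2)(x + 5)^2 is the minimal polynomial, and the product (x + 2)(x + 5)^3 is the characteristic polynomial.

x + 5, (x + 2)(x + 5)^2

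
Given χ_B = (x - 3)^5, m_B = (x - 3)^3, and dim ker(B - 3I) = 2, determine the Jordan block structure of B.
λ = 3: algebraic multiplicity 5 (exponent in χ_B), largest block size 3 (exponent in m_B), 2 blocks (geometric multiplicity). These force block sizes [3, 2].

Jordan blocks: (3, 3), (3, 2)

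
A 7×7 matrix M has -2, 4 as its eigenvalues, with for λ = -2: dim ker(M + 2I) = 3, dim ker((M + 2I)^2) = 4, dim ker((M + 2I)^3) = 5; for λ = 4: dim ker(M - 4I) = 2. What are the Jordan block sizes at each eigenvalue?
Jordan blocks: (-2, 3), (-2, 1), (-2, 1), (4, 1), (4, 1)

λ = -2: successive nullity increments [3, 1, 1] count blocks of size ≥ k; block sizes are [3, 1, 1].
λ = 4: successive nullity increments [2] count blocks of size ≥ k; block sizes are [1, 1].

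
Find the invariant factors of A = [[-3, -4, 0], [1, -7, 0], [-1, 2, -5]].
x + 5, (x + 5)^2

The Jordan structure of A has elementary divisors (x + 5)^2, (x + 5). Arranging the block sizes at each eigenvalue in decreasing order and taking row products gives the invariant factors.

Invariant factors (smallest first, each dividing the next): x + 5, (x + 5)^2.

Check: the last factor (x + 5)^2 is the minimal polynomial, and the product (x + 5)^3 is the characteristic polynomial.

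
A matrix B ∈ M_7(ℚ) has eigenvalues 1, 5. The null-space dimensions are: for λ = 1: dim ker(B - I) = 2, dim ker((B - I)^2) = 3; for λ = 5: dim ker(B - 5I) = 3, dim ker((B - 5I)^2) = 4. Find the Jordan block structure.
λ = 1: successive nullity increments [2, 1] count blocks of size ≥ k; block sizes are [2, 1].
λ = 5: successive nullity increments [3, 1] count blocks of size ≥ k; block sizes are [2, 1, 1].

Jordan blocks: (1, 2), (1, 1), (5, 2), (5, 1), (5, 1)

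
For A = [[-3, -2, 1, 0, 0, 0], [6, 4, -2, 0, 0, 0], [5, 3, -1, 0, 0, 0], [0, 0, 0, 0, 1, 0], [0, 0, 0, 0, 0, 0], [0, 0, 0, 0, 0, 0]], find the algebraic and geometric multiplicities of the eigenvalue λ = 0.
The characteristic polynomial is x^6, so the factor x appears with exponent 6: the algebraic multiplicity is 6.

rank(A) = 3, so the eigenspace has dimension 6 - 3 = 3: the geometric multiplicity is 3.

Since 3 < 6, A is not diagonalizable.

algebraic multiplicity 6, geometric multiplicity 3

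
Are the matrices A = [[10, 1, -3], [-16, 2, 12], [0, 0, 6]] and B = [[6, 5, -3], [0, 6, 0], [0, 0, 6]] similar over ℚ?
Two matrices over a field are similar if and only if they have the same invariant factors.

Both A and B have characteristic polynomial (x - 6)^3 and minimal polynomial (x - 6)^2. Computing further, both have invariant factors x - 6, (x - 6)^2. Hence A and B are similar.

Yes.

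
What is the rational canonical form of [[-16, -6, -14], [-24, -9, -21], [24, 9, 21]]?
The invariant factors of A (the non-unit diagonal entries of the Smith normal form of xI - A over ℚ[x]) are x, x(x + 4), each dividing the next. The characteristic polynomial is their product, x^2(x + 4).

The rational canonical form is the block-diagonal matrix of companion matrices C(f_i):
R = [[0, 0, 0], [0, 0, 0], [0, 1, -4]].

R = [[0, 0, 0], [0, 0, 0], [0, 1, -4]]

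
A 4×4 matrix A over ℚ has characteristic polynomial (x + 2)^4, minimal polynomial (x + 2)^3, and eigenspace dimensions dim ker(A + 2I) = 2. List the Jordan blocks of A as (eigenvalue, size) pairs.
Jordan blocks: (-2, 3), (-2, 1)

λ = -2: algebraic multiplicity 4 (exponent in χ_A), largest block size 3 (exponent in m_A), 2 blocks (geometric multiplicity). These force block sizes [3, 1].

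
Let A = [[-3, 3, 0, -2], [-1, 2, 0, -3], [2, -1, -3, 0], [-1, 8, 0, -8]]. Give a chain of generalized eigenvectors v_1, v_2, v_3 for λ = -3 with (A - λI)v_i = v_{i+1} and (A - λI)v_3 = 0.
We seek v_1 ∈ ker((A + 3I)^3) \ ker((A + 3I)^2), then set v_{i+1} = (A + 3I) v_i.

One such chain is v_1 = [[0, 2, 0, 3]]^T, v_2 = [[0, 1, -2, 1]]^T, v_3 = [[1, 2, -1, 3]]^T. Check: (A + 3I) v_3 = [[0, 0, 0, 0]]^T = 0.

v_1 = [[0, 2, 0, 3]]^T, v_2 = [[0, 1, -2, 1]]^T, v_3 = [[1, 2, -1, 3]]^T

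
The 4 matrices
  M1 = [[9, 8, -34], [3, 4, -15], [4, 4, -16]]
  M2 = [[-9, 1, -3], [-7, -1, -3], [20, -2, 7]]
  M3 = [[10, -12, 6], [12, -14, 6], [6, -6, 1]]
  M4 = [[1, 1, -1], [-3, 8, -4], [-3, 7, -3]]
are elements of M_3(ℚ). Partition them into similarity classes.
3 classes: {M1, M2}, {M3}, {M4}

Characteristic polynomials: χ_{M1} = (x - 1)(x + 2)^2, χ_{M2} = (x - 1)(x + 2)^2, χ_{M3} = (x - 1)(x + 2)^2, χ_{M4} = (x - 4)(x - 1)^2.

{M1, M2}: invariant factors (x - 1)(x + 2)^2.

{M3}: invariant factors x + 2, (x - 1)(x + 2).

{M4}: invariant factors (x - 4)(x - 1)^2.

Matrices are similar if and only if their invariant-factor lists agree; the partition into similarity classes is {M1, M2}, {M3}, {M4}.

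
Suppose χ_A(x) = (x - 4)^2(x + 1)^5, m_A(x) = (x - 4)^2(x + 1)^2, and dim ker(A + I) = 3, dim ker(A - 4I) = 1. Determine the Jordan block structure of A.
λ = -1: algebraic multiplicity 5 (exponent in χ_A), largest block size 2 (exponent in m_A), 3 blocks (geometric multiplicity). These force block sizes [2, 2, 1].
λ = 4: algebraic multiplicity 2 (exponent in χ_A), largest block size 2 (exponent in m_A), 1 block (geometric multiplicity). This forces block sizes [2].

Jordan blocks: (-1, 2), (-1, 2), (-1, 1), (4, 2)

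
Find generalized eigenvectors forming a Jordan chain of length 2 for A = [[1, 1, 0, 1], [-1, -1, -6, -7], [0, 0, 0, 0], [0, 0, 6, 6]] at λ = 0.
We seek v_1 ∈ ker(A^2) \ ker(A), then set v_{i+1} = A v_i.

One such chain is v_1 = [[0, 1, 0, 0]]^T, v_2 = [[1, -1, 0, 0]]^T. Check: A v_2 = [[0, 0, 0, 0]]^T = 0.

v_1 = [[0, 1, 0, 0]]^T, v_2 = [[1, -1, 0, 0]]^T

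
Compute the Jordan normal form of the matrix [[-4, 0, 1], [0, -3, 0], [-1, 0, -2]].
The characteristic polynomial is det(xI - A) = (x + 3)^3, so the eigenvalues are -3 (algebraic multiplicity 3).

For λ = -3: rank(A + 3I) = 1, rank((A + 3I)^2) = 0. The eigenspace has dimension 3 - 1 = 2, so there are 2 Jordan blocks; the rank sequence gives block sizes [2, 1].

Assembling the blocks gives the Jordan form J above.

J = [[-3, 1, 0], [0, -3, 0], [0, 0, -3]]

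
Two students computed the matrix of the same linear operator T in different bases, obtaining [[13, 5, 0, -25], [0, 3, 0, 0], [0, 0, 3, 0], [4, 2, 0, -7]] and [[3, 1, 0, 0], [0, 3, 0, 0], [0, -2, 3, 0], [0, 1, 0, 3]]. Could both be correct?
Two matrices over a field are similar if and only if they have the same invariant factors.

Both A and B have characteristic polynomial (x - 3)^4 and minimal polynomial (x - 3)^2. Computing further, both have invariant factors x - 3, x - 3, (x - 3)^2. Hence A and B are similar.

Yes.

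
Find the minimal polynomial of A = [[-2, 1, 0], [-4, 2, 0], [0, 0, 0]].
The characteristic polynomial factors as x^3. The minimal polynomial is ∏(x - λ)^{k_λ} where k_λ is the size of the largest Jordan block at λ.

For λ = 0: rank(A) = 1, and the largest Jordan block has size 2 (the smallest k with rank(A^k) = rank(A^(k+1))).

So m_A(x) = x^2.

m_A(x) = x^2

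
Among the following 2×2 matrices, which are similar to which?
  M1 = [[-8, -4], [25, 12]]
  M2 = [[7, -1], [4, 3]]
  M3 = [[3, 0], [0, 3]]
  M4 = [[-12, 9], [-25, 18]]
4 classes: {M1}, {M2}, {M3}, {M4}

Characteristic polynomials: χ_{M1} = (x - 2)^2, χ_{M2} = (x - 5)^2, χ_{M3} = (x - 3)^2, χ_{M4} = (x - 3)^2.

{M1}: invariant factors (x - 2)^2.

{M2}: invariant factors (x - 5)^2.

{M3}: invariant factors x - 3, x - 3.

{M4}: invariant factors (x - 3)^2.

Matrices are similar if and only if their invariant-factor lists agree; the partition into similarity classes is {M1}, {M2}, {M3}, {M4}.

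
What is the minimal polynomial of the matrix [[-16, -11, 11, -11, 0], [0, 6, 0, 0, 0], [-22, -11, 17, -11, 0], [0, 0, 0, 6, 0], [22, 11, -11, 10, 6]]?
The characteristic polynomial factors as (x - 6)^4(x + 5). The minimal polynomial is ∏(x - λ)^{k_λ} where k_λ is the size of the largest Jordan block at λ.

For λ = -5: rank(A + 5I) = 4, and the largest Jordan block has size 1 (the smallest k with rank((A + 5I)^k) = rank((A + 5I)^(k+1))).
For λ = 6: rank(A - 6I) = 2, and the largest Jordan block has size 2 (the smallest k with rank((A - 6I)^k) = rank((A - 6I)^(k+1))).

So m_A(x) = (x - 6)^2(x + 5).

m_A(x) = (x - 6)^2(x + 5)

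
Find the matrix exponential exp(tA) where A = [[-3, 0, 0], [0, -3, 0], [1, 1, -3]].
A has Jordan form J = [[-3, 1, 0], [0, -3, 0], [0, 0, -3]] with A = PJP^{-1}, so e^{tA} = P e^{tJ} P^{-1}.

For a Jordan block J_k(λ), e^{tJ_k(λ)} = e^{λt} · (I + tN + t^2 N^2/2! + ... + t^{k-1} N^{k-1}/(k-1)!) where N is the nilpotent superdiagonal part.

Assembling the blocks and conjugating back gives the entries of e^{tA} as shown above.

e^{tA} = [[e^{-3*t}, 0, 0], [0, e^{-3*t}, 0], [t*e^{-3*t}, t*e^{-3*t}, e^{-3*t}]]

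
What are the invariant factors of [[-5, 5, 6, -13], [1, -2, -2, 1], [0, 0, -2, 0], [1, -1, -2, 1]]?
The Jordan structure of A has elementary divisors (x + 2)^3, (x + 2). Arranging the block sizes at each eigenvalue in decreasing order and taking row products gives the invariant factors.

Invariant factors (smallest first, each dividing the next): x + 2, (x + 2)^3.

Check: the last factor (x + 2)^3 is the minimal polynomial, and the product (x + 2)^4 is the characteristic polynomial.

x + 2, (x + 2)^3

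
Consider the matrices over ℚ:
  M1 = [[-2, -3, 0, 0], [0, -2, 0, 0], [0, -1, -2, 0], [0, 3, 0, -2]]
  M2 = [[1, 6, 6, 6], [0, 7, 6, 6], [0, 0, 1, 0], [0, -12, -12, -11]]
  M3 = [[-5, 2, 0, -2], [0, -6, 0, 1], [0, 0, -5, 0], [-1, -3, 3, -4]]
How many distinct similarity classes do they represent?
Characteristic polynomials: χ_{M1} = (x + 2)^4, χ_{M2} = (x - 1)^3(x + 5), χ_{M3} = (x + 5)^4.

{M1}: invariant factors x + 2, x + 2, (x + 2)^2.

{M2}: invariant factors x - 1, x - 1, (x - 1)(x + 5).

{M3}: invariant factors x + 5, (x + 5)^3.

Matrices are similar if and only if their invariant-factor lists agree; the partition into similarity classes is {M1}, {M2}, {M3}.

3 classes: {M1}, {M2}, {M3}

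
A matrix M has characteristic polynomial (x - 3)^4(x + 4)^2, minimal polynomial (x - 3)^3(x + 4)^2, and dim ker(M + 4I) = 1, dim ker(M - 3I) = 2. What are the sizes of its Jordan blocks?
λ = -4: algebraic multiplicity 2 (exponent in χ_M), largest block size 2 (exponent in m_M), 1 block (geometric multiplicity). This forces block sizes [2].
λ = 3: algebraic multiplicity 4 (exponent in χ_M), largest block size 3 (exponent in m_M), 2 blocks (geometric multiplicity). These force block sizes [3, 1].

Jordan blocks: (-4, 2), (3, 3), (3, 1)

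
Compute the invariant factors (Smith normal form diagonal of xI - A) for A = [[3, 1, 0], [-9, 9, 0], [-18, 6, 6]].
The Jordan structure of A has elementary divisors (x - 6)^2, (x - 6). Arranging the block sizes at each eigenvalue in decreasing order and taking row products gives the invariant factors.

Invariant factors (smallest first, each dividing the next): x - 6, (x - 6)^2.

Check: the last factor (x - 6)^2 is the minimal polynomial, and the product (x - 6)^3 is the characteristic polynomial.

x - 6, (x - 6)^2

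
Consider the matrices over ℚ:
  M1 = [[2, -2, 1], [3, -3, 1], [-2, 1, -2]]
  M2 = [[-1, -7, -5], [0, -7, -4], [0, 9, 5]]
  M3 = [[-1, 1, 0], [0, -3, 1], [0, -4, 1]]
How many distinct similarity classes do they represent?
Characteristic polynomials: χ_{M1} = (x + 1)^3, χ_{M2} = (x + 1)^3, χ_{M3} = (x + 1)^3.

{M1, M2, M3}: invariant factors (x + 1)^3.

Matrices are similar if and only if their invariant-factor lists agree; the partition into similarity classes is {M1, M2, M3}.

1 class: {M1, M2, M3}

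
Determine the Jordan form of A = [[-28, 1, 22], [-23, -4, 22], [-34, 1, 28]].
The characteristic polynomial is det(xI - A) = (x - 6)(x + 5)^2, so the eigenvalues are -5 (algebraic multiplicity 2), 6 (algebraic multiplicity 1).

For λ = -5: rank(A + 5I) = 2, rank((A + 5I)^2) = 1. The eigenspace has dimension 3 - 2 = 1, so there is 1 Jordan block; the rank sequence gives block sizes [2].

For λ = 6: algebraic multiplicity 1 gives one 1×1 block.

Assembling the blocks gives the Jordan form J above.

J = [[-5, 1, 0], [0, -5, 0], [0, 0, 6]]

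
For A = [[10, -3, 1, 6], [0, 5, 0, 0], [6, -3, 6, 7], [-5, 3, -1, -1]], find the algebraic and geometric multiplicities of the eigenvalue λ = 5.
algebraic multiplicity 4, geometric multiplicity 2

The characteristic polynomial is (x - 5)^4, so the factor x - 5 appears with exponent 4: the algebraic multiplicity is 4.

rank(A - 5I) = 2, so the eigenspace has dimension 4 - 2 = 2: the geometric multiplicity is 2.

Since 2 < 4, A is not diagonalizable.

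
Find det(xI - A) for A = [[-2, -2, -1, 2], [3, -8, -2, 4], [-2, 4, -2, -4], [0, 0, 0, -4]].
xI - A = [[x + 2, 2, 1, -2], [-3, x + 8, 2, -4], [2, -4, x + 2, 4], [0, 0, 0, x + 4]].

Expanding det(xI - A) along the first row:
det(xI - A) = + (x + 2)·det([[x + 8, 2, -4], [-4, x + 2, 4], [0, 0, x + 4]]) - (2)·det([[-3, 2, -4], [2, x + 2, 4], [0, 0, x + 4]]) + (1)·det([[-3, x + 8, -4], [2, -4, 4], [0, 0, x + 4]]) - (-2)·det([[-3, x + 8, 2], [2, -4, x + 2], [0, 0, 0]]).

Evaluating gives χ_A(x) = x^4 + 16x^3 + 96x^2 + 256x + 256 = (x + 4)^4.

χ_A(x) = (x + 4)^4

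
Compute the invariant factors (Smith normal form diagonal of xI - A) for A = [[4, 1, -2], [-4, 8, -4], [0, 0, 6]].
x - 6, (x - 6)^2

The Jordan structure of A has elementary divisors (x - 6)^2, (x - 6). Arranging the block sizes at each eigenvalue in decreasing order and taking row products gives the invariant factors.

Invariant factors (smallest first, each dividing the next): x - 6, (x - 6)^2.

Check: the last factor (x - 6)^2 is the minimal polynomial, and the product (x - 6)^3 is the characteristic polynomial.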